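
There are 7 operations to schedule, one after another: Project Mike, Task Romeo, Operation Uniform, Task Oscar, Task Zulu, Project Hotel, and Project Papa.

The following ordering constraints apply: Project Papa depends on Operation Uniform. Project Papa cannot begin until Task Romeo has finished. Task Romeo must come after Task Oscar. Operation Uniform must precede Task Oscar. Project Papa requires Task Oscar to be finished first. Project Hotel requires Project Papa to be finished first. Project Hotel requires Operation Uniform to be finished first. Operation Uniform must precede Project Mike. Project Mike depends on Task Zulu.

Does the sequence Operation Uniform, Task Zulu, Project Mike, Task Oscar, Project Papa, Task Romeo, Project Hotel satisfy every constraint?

Here Task Romeo comes after Project Papa.
Since Task Romeo is required before Project Papa, the ordering is invalid.

No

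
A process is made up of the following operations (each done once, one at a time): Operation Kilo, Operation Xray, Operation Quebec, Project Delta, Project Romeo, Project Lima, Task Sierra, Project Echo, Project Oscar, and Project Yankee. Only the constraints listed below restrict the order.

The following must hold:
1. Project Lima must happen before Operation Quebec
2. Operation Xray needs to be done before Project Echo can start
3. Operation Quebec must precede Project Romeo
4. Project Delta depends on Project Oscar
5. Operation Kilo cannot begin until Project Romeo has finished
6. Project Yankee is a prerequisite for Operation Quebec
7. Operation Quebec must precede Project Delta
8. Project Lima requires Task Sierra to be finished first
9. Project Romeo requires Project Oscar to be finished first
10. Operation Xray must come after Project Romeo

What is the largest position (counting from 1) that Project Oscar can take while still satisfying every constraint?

5

Following every chain forward from Project Oscar, the operations that must come later are Operation Kilo, Operation Xray, Project Delta, Project Romeo, Project Echo — 5 of them.
So at least 5 operations follow Project Oscar, putting Project Oscar no later than position 5. That position is achievable by scheduling everything else first.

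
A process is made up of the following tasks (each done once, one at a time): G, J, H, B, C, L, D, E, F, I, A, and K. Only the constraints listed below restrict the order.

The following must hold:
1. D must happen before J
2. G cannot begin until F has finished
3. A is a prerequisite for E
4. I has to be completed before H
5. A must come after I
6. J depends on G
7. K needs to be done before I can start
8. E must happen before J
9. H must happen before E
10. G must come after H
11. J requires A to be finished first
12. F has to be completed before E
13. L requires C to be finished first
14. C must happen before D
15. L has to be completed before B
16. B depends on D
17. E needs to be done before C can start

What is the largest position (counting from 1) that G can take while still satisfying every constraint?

The only task forced after G (directly or by a chain) is J.
So at least 1 task follows G, putting G no later than position 11. That position is achievable by scheduling everything else first.

11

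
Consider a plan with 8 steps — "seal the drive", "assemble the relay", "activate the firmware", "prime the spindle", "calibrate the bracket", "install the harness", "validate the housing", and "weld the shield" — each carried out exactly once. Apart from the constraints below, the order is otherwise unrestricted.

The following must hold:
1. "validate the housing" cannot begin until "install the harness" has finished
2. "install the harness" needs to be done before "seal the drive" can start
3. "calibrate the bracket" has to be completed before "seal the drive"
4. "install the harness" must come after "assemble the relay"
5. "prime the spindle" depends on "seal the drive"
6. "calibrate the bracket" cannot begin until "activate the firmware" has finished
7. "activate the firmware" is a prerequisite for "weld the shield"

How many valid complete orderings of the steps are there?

136

2 steps have no prerequisites ("assemble the relay", "activate the firmware"), so any of them could come first.
Enumerating by repeatedly choosing an available step (one whose prerequisites are all placed) gives 136 distinct complete orderings.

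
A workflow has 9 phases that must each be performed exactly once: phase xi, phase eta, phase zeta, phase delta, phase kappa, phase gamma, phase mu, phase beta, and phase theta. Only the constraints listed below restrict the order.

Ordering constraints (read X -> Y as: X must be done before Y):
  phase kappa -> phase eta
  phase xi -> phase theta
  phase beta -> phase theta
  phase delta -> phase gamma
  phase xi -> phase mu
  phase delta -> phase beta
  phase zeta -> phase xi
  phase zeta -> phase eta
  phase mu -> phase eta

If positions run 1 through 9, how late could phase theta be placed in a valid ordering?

No constraint forces any phase after phase theta, so it can be placed last, in position 9.

9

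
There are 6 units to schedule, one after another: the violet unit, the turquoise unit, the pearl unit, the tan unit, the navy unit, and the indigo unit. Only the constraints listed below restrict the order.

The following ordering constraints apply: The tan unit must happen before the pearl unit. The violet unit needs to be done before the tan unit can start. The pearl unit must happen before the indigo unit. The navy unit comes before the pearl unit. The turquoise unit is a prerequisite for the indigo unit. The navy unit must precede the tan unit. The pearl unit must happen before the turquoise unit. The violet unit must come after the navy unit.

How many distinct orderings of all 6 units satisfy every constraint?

1

Only the navy unit has no prerequisites, so it must go first.
Every unit is then forced in turn, so only 1 complete ordering is consistent with the constraints.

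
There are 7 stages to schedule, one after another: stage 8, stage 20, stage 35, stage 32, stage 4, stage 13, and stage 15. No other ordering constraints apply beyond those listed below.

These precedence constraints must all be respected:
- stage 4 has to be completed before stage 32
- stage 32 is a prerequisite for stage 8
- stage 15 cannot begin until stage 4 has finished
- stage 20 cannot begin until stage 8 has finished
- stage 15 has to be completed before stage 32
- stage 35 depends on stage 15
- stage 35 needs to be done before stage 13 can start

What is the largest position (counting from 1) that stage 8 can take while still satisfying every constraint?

6

The only stage forced after stage 8 (directly or by a chain) is stage 20.
So at least 1 stage follows stage 8, putting stage 8 no later than position 6. That position is achievable by scheduling everything else first.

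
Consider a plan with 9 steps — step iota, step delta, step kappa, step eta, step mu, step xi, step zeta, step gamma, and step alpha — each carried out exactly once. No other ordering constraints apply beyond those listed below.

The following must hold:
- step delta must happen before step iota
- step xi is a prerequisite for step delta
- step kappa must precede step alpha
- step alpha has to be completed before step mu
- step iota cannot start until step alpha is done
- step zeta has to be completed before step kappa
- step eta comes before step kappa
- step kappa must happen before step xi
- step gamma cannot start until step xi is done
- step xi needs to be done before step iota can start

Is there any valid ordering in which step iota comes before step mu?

Nothing in the constraints forces step mu before step iota — there is no chain from step mu to step iota.
That means at least one valid schedule has step iota before step mu.

Yes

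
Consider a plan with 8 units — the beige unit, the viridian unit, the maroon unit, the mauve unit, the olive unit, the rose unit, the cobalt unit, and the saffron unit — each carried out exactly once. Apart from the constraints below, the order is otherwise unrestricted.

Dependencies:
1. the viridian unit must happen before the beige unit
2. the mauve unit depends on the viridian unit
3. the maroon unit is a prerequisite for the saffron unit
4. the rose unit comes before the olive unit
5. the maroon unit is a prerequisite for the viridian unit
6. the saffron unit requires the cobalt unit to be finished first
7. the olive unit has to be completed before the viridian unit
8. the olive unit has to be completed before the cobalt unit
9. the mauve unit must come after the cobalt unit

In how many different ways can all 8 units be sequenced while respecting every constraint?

2 units have no prerequisites (the maroon unit, the rose unit), so any of them could come first.
Enumerating by repeatedly choosing an available unit (one whose prerequisites are all placed) gives 56 distinct complete orderings.

56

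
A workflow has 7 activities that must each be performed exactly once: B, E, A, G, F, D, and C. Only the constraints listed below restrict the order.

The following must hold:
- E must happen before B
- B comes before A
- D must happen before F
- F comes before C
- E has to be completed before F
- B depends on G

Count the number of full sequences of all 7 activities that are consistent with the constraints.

52

3 activities have no prerequisites (E, G, D), so any of them could come first.
Counting all ways to extend the partial order to a total order gives 52.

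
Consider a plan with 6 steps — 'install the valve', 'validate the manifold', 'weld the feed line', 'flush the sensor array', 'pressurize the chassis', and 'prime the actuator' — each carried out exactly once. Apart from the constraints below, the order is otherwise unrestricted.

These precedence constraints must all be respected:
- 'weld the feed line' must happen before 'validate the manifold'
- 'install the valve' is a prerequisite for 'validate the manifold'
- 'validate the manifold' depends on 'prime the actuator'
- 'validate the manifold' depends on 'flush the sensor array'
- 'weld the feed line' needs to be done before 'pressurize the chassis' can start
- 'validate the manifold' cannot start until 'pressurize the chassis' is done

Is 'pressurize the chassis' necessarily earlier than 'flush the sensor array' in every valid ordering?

No

Nothing in the constraints links 'pressurize the chassis' and 'flush the sensor array'; they are unordered relative to each other.
There exist valid orderings with 'flush the sensor array' before 'pressurize the chassis', so 'pressurize the chassis' is not required to come first.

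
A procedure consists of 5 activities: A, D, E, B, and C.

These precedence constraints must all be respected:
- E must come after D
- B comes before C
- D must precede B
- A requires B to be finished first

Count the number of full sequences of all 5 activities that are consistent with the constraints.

8

Only D has no prerequisites, so it must go first.
Counting all ways to extend the partial order to a total order gives 8.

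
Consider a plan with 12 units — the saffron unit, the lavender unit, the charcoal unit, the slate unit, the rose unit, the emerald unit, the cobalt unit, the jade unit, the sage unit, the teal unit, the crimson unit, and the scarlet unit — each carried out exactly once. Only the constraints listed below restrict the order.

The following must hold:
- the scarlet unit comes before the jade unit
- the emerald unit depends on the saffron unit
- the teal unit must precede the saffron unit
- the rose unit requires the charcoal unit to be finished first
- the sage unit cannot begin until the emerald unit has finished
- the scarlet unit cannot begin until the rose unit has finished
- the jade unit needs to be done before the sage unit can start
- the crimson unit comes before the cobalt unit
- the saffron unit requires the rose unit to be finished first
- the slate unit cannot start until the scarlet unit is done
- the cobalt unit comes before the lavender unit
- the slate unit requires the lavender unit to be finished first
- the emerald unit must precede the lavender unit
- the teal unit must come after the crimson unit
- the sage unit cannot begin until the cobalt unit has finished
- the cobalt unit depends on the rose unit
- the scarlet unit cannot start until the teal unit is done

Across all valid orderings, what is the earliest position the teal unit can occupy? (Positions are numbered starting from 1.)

The only unit forced before the teal unit (directly or transitively) is the crimson unit.
So at minimum 1 unit comes before the teal unit, putting the teal unit no earlier than position 2. That position is achievable by scheduling exactly that predecessor first.

2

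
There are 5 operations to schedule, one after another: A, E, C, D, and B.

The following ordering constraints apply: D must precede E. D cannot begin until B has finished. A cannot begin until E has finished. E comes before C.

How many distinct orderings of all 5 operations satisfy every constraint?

Only B has no prerequisites, so it must go first.
Counting all ways to extend the partial order to a total order gives 2.

2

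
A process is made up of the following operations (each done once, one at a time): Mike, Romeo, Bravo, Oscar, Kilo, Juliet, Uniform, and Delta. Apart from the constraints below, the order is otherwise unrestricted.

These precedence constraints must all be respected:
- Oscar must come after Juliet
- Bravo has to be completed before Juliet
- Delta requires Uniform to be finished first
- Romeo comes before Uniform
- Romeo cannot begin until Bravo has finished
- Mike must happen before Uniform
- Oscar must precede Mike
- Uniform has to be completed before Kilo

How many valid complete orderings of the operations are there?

8

Only Bravo has no prerequisites, so it must go first.
Systematically extending each partial ordering one operation at a time and counting, there are 8 complete orderings.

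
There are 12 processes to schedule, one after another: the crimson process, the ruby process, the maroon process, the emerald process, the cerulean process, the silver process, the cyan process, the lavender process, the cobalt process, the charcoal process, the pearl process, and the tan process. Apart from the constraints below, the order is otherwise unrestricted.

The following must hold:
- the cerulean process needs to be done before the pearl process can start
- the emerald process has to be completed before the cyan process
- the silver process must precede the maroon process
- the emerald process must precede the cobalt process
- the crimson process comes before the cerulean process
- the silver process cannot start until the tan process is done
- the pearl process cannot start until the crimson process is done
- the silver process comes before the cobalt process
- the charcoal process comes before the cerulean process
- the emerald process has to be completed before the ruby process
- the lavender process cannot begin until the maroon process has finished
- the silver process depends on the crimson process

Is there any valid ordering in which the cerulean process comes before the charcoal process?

There is a dependency chain the charcoal process → the cerulean process, so the cerulean process always comes after the charcoal process.
So no valid ordering can have the cerulean process before the charcoal process.

No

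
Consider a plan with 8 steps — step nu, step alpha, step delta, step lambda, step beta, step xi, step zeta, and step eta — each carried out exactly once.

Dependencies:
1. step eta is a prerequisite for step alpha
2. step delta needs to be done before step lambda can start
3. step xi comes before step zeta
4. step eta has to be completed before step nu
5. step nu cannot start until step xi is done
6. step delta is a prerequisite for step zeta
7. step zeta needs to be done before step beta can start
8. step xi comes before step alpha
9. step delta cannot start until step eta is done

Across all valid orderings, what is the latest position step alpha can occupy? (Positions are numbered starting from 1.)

8

No constraint forces any step after step alpha, so it can be placed last, in position 8.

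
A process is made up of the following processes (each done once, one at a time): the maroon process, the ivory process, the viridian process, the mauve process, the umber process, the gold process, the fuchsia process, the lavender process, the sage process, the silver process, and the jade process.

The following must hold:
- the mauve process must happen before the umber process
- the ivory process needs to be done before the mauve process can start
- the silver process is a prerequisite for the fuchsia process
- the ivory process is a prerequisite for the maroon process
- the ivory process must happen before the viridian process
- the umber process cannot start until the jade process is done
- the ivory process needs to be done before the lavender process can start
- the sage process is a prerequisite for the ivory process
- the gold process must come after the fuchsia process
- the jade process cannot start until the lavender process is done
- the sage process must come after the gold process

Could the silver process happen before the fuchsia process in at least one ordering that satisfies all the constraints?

Yes

Every valid ordering already has the silver process before the fuchsia process (the constraints require it), so in particular at least one does.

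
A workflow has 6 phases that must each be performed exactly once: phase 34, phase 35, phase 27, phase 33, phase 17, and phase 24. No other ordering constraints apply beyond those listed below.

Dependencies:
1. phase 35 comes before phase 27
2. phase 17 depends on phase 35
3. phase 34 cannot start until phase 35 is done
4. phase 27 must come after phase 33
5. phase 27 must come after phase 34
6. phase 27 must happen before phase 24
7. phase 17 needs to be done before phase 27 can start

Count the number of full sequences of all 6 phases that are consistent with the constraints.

2 phases have no prerequisites (phase 35, phase 33), so any of them could come first.
Enumerating by repeatedly choosing an available phase (one whose prerequisites are all placed) gives 8 distinct complete orderings.

8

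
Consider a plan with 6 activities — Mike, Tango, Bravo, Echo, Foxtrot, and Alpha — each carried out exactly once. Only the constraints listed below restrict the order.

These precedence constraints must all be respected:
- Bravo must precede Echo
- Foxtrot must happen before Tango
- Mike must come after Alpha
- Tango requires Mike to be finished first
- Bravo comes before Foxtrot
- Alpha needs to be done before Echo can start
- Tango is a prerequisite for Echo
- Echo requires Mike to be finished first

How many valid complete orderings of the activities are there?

2 activities have no prerequisites (Bravo, Alpha), so any of them could come first.
Counting all ways to extend the partial order to a total order gives 6.

6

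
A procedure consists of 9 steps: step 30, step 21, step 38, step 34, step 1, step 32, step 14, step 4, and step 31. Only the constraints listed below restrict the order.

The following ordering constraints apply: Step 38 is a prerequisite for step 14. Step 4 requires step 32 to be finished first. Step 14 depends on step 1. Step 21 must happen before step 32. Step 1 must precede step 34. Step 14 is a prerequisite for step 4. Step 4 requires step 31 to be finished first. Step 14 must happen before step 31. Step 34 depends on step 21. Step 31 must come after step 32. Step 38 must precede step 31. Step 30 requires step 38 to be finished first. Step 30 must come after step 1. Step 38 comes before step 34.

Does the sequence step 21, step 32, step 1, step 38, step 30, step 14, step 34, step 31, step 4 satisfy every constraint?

Going through the constraints one by one, each required predecessor appears earlier in the sequence than its dependent — e.g. step 32 (position 2) is before step 4 (position 9), as required.

Yes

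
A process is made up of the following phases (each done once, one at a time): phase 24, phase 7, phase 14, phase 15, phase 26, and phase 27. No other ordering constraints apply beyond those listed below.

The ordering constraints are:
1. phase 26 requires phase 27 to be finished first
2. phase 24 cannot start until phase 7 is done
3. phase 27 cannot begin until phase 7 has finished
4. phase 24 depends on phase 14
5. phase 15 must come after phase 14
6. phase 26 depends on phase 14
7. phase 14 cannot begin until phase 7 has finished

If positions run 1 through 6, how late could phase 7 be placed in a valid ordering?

1

Following every chain forward from phase 7, the phases that must come later are phase 24, phase 14, phase 15, phase 26, phase 27 — 5 of them.
So at least 5 phases follow phase 7, putting phase 7 no later than position 1. That position is achievable by scheduling everything else first.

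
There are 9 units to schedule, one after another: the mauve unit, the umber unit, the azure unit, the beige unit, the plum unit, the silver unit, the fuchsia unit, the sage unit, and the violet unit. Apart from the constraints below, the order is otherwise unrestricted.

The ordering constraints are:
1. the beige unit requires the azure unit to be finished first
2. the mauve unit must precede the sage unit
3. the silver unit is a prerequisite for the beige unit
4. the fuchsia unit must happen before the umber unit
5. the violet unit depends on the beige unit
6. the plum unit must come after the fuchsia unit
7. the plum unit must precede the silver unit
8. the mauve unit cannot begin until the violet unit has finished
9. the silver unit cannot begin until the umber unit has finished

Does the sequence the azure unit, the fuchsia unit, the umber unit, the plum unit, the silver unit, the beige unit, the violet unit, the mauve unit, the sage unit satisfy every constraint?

Going through the constraints one by one, each required predecessor appears earlier in the sequence than its dependent — e.g. the azure unit (position 1) is before the beige unit (position 6), as required.

Yes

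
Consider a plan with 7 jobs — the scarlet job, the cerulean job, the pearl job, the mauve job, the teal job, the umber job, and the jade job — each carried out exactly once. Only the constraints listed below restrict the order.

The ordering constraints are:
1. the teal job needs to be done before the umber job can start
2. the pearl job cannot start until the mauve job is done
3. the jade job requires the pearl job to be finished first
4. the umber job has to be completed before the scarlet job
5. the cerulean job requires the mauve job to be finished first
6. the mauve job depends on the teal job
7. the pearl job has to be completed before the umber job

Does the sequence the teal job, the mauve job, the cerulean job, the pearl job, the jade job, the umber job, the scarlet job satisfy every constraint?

Going through the constraints one by one, each required predecessor appears earlier in the sequence than its dependent — e.g. the teal job (position 1) is before the umber job (position 6), as required.

Yes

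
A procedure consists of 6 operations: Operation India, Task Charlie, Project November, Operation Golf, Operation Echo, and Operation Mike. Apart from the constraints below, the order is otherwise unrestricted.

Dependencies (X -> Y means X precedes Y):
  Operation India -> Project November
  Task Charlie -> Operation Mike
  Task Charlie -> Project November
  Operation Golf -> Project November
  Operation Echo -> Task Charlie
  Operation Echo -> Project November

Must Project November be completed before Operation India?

No

There is a chain Operation India → Project November, which puts Operation India before Project November.
So Project November never precedes Operation India.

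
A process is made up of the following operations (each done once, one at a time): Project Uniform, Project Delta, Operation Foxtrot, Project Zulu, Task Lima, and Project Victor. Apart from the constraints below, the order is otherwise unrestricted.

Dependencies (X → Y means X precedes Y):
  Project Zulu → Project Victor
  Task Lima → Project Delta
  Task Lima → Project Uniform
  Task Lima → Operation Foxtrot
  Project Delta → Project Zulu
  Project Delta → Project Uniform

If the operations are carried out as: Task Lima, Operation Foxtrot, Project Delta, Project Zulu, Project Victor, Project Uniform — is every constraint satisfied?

Checking each listed constraint against this order: for instance, Task Lima is in position 1 and Project Uniform in position 6, so that constraint holds — and the remaining constraints check out the same way.

Yes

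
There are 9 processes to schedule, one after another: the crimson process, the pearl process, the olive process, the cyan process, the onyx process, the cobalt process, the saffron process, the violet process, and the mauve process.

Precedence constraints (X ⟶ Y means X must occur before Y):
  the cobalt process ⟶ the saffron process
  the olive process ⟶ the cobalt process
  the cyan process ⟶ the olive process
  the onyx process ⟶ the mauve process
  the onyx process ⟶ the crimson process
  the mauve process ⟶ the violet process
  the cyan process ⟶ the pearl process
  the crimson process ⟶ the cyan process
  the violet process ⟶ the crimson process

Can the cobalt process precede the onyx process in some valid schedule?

No

The constraints give a chain the onyx process → the crimson process → the cyan process → the olive process → the cobalt process, which forces the onyx process before the cobalt process.
So no valid ordering can have the cobalt process before the onyx process.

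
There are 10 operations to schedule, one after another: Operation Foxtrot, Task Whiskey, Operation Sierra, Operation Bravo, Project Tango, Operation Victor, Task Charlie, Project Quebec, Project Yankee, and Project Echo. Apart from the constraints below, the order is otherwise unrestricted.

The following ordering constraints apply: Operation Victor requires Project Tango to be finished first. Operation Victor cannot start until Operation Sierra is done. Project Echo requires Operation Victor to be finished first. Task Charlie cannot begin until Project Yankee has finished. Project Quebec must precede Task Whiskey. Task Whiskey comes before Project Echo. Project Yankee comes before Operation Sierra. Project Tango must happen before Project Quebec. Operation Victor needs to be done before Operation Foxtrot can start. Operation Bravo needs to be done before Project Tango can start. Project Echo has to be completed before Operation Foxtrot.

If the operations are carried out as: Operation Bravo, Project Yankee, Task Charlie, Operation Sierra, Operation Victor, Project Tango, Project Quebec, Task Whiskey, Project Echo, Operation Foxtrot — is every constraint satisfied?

No

Here Project Tango comes after Operation Victor.
Since Project Tango is required before Operation Victor, the ordering is invalid.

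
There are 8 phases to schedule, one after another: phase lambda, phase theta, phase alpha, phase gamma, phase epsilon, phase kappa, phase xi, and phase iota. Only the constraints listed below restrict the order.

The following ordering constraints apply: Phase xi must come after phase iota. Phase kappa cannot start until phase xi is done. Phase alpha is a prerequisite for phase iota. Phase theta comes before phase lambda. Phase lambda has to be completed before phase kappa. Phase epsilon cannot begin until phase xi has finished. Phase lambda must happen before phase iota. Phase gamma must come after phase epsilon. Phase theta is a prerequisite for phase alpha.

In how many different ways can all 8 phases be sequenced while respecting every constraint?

Only phase theta has no prerequisites, so it must go first.
Counting all ways to extend the partial order to a total order gives 6.

6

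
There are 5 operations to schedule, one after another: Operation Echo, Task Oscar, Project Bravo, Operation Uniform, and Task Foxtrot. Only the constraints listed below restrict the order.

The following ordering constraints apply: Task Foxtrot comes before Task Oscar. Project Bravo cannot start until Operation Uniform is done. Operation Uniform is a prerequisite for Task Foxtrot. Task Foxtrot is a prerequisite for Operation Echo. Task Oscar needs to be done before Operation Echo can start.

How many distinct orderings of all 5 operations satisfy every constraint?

Only Operation Uniform has no prerequisites, so it must go first.
Systematically extending each partial ordering one operation at a time and counting, there are 4 complete orderings.

4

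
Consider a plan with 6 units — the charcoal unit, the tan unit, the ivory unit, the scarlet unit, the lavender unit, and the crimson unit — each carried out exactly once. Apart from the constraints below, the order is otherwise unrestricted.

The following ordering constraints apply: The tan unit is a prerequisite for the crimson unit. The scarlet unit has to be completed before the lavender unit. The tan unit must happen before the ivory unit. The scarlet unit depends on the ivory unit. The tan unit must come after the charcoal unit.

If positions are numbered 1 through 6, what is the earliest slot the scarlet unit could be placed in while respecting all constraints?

The units that are forced before the scarlet unit, directly or transitively, are the charcoal unit, the tan unit, the ivory unit. That's 3 units.
With 3 mandatory predecessors, the earliest the scarlet unit can sit is position 3+1 = 4, and placing just those 3 first achieves it.

4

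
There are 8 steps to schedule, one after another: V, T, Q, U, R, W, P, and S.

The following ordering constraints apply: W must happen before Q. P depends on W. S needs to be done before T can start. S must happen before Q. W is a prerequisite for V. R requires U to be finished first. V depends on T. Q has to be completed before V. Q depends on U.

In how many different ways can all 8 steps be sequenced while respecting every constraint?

3 steps have no prerequisites (U, W, S), so any of them could come first.
Enumerating by repeatedly choosing an available step (one whose prerequisites are all placed) gives 456 distinct complete orderings.

456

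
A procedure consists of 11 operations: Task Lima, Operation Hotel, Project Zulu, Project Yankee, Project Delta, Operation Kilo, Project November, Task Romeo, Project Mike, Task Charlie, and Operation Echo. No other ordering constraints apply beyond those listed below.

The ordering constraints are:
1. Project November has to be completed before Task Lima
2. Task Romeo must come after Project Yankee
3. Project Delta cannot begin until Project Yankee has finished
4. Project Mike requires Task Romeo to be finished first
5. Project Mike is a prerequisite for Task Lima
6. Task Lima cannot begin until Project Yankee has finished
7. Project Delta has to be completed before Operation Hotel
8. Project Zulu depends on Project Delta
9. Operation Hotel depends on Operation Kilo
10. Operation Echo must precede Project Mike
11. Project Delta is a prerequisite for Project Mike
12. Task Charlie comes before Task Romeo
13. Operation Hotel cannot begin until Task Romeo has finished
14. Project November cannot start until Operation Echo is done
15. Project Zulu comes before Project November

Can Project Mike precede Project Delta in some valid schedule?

There is a dependency chain Project Delta → Project Mike, so Project Mike always comes after Project Delta.
So no valid ordering can have Project Mike before Project Delta.

No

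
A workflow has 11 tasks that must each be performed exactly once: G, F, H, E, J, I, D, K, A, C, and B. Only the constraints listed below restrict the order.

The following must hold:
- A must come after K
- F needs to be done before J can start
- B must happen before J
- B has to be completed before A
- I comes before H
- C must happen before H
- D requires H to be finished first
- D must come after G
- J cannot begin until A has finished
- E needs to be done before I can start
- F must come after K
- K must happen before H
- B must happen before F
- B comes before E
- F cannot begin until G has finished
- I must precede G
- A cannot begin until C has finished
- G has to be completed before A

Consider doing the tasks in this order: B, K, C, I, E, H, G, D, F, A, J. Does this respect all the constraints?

No

The sequence places I ahead of E.
But one of the constraints requires E before I, so this ordering violates it.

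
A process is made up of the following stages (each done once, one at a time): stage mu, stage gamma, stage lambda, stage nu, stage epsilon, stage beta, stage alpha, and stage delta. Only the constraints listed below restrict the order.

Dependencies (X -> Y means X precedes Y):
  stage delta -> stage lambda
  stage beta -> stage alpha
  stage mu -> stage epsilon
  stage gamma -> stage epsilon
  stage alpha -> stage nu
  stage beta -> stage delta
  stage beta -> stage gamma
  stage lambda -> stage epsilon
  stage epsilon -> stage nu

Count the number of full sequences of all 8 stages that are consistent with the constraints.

The stages with no prerequisites are stage mu, stage beta; any of them can be placed first.
Enumerating by repeatedly choosing an available stage (one whose prerequisites are all placed) gives 87 distinct complete orderings.

87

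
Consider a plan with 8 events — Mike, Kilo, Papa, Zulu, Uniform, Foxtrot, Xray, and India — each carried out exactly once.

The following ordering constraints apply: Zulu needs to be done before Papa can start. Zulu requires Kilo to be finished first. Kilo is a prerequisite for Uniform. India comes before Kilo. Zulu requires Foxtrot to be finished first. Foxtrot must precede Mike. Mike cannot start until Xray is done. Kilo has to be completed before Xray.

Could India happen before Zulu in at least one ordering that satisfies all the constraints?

The constraints force India before Zulu, so yes — every valid ordering has India earlier.

Yes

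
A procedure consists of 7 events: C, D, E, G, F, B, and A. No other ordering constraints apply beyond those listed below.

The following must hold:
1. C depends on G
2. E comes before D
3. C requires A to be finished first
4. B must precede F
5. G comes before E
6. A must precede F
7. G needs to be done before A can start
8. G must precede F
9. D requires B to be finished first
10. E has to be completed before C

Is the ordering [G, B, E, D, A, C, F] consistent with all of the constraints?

Yes

Every stated constraint is respected: G sits at position 1, ahead of F at position 7, and each of the other listed pairs likewise has the predecessor earlier in the sequence.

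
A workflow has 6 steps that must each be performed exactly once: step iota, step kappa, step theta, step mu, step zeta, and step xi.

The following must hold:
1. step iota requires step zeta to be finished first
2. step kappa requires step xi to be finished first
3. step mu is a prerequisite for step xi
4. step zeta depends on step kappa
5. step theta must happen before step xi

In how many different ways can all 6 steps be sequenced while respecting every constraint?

The steps with no prerequisites are step theta, step mu; any of them can be placed first.
Counting all ways to extend the partial order to a total order gives 2.

2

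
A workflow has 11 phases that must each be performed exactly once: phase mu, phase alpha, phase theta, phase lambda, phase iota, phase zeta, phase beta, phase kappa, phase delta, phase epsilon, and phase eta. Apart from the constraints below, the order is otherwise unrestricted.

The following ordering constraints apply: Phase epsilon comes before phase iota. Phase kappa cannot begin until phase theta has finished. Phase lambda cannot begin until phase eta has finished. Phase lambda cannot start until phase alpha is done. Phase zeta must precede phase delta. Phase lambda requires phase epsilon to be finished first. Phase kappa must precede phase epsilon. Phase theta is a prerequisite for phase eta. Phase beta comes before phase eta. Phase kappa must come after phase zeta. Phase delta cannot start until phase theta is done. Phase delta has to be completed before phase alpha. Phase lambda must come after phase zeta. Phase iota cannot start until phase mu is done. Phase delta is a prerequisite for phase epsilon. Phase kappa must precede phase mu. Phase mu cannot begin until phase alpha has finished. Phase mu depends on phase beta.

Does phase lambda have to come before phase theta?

No

The constraints actually force phase theta before phase lambda (via phase theta → phase eta → phase lambda), not the other way around.
So phase lambda never precedes phase theta.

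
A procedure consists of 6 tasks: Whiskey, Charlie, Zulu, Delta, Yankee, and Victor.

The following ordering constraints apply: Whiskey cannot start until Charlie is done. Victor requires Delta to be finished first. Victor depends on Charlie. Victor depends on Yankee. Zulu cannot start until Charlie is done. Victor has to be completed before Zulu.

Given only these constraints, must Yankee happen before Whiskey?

No

Yankee and Whiskey are not related by any chain of constraints.
So Yankee can come before Whiskey or after — it is not forced.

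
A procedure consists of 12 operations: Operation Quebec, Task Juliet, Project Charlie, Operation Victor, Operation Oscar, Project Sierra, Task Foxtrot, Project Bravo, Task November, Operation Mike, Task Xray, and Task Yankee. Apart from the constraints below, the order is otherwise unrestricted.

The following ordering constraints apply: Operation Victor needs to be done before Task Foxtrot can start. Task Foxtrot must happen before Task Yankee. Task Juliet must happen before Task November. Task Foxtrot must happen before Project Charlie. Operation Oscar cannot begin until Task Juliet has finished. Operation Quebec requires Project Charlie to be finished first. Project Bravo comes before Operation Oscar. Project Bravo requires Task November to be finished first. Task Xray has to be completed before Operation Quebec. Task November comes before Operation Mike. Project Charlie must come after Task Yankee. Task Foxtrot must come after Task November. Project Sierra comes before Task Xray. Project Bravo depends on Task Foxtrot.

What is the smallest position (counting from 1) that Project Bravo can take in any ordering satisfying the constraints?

5

The operations that are forced before Project Bravo, directly or transitively, are Task Juliet, Operation Victor, Task Foxtrot, Task November. That's 4 operations.
So at minimum 4 operations come before Project Bravo, putting Project Bravo no earlier than position 5. That position is achievable by scheduling exactly those predecessors first.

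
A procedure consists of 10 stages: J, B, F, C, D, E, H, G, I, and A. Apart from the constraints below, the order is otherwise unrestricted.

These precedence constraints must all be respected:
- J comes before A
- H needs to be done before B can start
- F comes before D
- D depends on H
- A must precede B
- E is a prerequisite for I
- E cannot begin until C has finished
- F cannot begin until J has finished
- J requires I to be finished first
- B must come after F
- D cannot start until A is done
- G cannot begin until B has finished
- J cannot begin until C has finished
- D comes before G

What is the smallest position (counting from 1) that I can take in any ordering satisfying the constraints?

3

Every stage that must precede I has to come before it. Tracing all chains that end at I, those stages are: C, E — 2 in total.
With 2 mandatory predecessors, the earliest I can sit is position 2+1 = 3, and placing just those 2 first achieves it.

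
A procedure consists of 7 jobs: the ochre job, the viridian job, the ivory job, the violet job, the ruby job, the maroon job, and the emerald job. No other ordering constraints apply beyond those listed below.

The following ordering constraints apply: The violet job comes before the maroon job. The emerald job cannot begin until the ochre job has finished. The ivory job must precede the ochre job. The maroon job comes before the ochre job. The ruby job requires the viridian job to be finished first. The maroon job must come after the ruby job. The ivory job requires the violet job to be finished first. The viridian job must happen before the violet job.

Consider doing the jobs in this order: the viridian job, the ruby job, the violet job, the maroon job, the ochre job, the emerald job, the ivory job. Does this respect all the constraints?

Here the ivory job comes after the ochre job.
Since the ivory job is required before the ochre job, the ordering is invalid.

No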